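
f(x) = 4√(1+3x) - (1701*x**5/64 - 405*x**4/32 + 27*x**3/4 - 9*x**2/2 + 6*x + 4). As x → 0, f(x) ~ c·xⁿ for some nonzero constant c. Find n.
6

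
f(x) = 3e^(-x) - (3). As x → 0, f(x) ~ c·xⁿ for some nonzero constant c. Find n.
1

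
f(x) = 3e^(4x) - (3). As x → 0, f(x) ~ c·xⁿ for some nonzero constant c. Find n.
1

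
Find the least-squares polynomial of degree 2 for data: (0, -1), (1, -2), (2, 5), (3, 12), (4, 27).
-43/35 + (-15/7)x + (16/7)x²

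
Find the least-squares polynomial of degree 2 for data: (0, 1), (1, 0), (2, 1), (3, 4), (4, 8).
32/35 + (-57/35)x + (6/7)x²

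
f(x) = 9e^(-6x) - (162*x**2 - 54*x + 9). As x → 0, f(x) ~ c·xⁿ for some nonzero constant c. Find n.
3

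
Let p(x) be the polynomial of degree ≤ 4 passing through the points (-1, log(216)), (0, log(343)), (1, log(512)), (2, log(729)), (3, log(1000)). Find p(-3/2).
log(17179869184*2**(25/32)*3**(121/128)*5**(105/128)*7**(5/32)/2542277241)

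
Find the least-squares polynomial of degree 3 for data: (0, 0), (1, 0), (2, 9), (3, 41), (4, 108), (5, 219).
11/63 + (-773/378)x + (-151/252)x² + (211/108)x³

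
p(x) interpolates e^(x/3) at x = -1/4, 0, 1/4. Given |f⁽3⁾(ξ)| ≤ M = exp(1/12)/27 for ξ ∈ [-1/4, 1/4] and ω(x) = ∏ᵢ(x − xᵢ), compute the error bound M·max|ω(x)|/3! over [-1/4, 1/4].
sqrt(3)*exp(1/12)/46656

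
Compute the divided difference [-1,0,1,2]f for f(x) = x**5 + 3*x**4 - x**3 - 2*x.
10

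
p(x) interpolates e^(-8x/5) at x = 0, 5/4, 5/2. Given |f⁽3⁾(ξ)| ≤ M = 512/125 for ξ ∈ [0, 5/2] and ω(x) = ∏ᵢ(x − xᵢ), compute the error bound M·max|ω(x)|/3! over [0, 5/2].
8*sqrt(3)/27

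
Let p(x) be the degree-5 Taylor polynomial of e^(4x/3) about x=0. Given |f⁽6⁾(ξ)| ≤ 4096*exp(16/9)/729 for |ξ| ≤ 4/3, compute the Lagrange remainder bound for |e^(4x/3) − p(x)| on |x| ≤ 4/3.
1048576*exp(16/9)/23914845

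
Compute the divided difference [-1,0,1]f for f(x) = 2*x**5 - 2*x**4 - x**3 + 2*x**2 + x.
0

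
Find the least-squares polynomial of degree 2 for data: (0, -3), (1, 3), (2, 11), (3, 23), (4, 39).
-97/35 + (124/35)x + (12/7)x²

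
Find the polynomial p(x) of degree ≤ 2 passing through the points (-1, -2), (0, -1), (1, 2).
x**2 + 2*x - 1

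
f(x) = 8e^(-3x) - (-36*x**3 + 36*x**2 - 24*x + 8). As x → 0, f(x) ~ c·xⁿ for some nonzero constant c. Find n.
4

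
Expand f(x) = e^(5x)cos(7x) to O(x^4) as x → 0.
1 + 5*x - 12*x**2 - 305*x**3/3 + O(x**4)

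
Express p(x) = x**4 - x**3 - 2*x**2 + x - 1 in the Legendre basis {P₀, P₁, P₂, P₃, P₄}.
(-22/15)P₀ + (2/5)P₁ + (-16/21)P₂ + (-2/5)P₃ + (8/35)P₄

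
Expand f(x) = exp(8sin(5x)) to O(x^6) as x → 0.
1 + 40*x + 800*x**2 + 10500*x**3 + 100000*x**4 + 2160625*x**5/3 + O(x**6)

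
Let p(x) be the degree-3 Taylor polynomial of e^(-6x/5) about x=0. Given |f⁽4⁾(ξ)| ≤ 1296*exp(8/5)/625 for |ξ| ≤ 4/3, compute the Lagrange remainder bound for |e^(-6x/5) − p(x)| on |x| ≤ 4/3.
512*exp(8/5)/1875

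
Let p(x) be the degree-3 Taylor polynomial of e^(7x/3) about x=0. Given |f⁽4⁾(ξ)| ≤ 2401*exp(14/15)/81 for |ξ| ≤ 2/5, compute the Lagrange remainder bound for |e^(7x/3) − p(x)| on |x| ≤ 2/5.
4802*exp(14/15)/151875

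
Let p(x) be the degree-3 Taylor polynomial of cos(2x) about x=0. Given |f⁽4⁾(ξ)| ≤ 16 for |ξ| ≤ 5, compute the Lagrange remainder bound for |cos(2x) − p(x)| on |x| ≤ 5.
1250/3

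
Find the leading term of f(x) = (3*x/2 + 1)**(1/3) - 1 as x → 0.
x/2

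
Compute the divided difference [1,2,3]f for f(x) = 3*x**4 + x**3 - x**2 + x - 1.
80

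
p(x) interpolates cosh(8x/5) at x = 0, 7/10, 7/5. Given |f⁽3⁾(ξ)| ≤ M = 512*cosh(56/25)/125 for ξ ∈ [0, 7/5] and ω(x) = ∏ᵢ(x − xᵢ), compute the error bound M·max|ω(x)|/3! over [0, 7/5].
21952*sqrt(3)*cosh(56/25)/421875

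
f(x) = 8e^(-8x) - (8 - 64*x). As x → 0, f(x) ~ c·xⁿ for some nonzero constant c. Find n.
2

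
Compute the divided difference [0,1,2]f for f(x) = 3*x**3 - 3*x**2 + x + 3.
6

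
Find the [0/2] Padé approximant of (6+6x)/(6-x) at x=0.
1/(7*x**2/6 - 7*x/6 + 1)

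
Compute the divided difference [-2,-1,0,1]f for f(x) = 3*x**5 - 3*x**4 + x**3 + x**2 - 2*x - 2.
22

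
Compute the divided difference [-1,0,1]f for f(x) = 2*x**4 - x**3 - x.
2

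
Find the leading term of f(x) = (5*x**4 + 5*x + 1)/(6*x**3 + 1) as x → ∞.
5*x/6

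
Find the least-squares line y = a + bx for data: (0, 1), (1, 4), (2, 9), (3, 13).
a = 3/5, b = 41/10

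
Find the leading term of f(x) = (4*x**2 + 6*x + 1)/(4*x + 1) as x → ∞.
x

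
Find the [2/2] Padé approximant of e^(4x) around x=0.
(4*x**2/3 + 2*x + 1)/(4*x**2/3 - 2*x + 1)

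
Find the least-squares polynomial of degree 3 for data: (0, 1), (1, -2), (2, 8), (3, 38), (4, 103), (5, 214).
17/21 + (-65/18)x + (-10/21)x² + (35/18)x³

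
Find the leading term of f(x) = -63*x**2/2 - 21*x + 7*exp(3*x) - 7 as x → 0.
63*x**3/2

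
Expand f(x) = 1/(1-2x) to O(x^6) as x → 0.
1 + 2*x + 4*x**2 + 8*x**3 + 16*x**4 + 32*x**5 + O(x**6)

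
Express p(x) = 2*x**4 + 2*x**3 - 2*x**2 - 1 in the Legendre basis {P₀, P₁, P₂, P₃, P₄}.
(-19/15)P₀ + (6/5)P₁ + (-4/21)P₂ + (4/5)P₃ + (16/35)P₄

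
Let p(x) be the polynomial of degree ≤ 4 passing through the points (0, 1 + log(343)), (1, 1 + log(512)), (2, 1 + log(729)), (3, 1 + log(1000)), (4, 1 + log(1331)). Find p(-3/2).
1 + log(2674547297698374264627183411732207537069567390474128814152676841976093056220135929130377352411751*11**(49/128)*3**(7/32)*5**(29/32)*7**(9/128)/251084069415467230553431576928306656644094217778561380515840000000000000000000000000000000000000)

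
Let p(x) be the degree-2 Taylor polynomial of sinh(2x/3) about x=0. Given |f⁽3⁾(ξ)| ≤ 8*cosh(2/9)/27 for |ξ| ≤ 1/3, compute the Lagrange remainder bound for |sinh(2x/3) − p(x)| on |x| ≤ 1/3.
4*cosh(2/9)/2187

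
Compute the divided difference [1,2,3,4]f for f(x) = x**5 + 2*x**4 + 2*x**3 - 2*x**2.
87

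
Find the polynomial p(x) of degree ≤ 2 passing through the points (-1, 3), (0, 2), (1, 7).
3*x**2 + 2*x + 2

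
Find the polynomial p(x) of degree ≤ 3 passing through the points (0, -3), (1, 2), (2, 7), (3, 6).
-x**3 + 3*x**2 + 3*x - 3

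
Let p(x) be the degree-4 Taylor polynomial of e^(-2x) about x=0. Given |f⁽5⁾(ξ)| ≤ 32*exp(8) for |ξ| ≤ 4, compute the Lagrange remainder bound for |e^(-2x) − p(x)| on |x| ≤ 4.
4096*exp(8)/15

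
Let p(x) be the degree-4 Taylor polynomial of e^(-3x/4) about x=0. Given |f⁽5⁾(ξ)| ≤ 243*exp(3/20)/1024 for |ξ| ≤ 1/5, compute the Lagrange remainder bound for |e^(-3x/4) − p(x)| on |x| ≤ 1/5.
81*exp(3/20)/128000000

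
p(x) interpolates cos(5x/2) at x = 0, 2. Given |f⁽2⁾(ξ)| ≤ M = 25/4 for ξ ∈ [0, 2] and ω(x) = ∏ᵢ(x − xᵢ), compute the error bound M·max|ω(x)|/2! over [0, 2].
25/8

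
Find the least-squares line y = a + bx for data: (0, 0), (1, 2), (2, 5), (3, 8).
a = -3/10, b = 27/10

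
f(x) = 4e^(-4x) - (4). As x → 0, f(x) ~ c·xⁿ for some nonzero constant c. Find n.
1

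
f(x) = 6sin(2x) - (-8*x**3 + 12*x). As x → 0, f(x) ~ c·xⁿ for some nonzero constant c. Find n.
5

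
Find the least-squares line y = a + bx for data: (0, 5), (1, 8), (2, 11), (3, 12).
a = 27/5, b = 12/5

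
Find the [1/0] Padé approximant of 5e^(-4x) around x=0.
5 - 20*x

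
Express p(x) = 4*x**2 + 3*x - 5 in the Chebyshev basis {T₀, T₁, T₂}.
(-3)T₀ + (3)T₁ + (2)T₂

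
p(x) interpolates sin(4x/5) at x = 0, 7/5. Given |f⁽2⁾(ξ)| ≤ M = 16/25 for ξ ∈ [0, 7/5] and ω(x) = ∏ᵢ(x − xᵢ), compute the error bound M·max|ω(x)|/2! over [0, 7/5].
98/625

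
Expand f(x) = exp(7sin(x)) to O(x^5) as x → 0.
1 + 7*x + 49*x**2/2 + 56*x**3 + 735*x**4/8 + O(x**5)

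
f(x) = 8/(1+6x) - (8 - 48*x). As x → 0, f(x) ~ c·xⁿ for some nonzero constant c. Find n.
2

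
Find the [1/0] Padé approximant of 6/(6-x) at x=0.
x/6 + 1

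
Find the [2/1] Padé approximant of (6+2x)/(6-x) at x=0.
(x/3 + 1)/(1 - x/6)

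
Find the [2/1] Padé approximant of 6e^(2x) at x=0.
(4*x**2 + 8*x + 6)/(1 - 2*x/3)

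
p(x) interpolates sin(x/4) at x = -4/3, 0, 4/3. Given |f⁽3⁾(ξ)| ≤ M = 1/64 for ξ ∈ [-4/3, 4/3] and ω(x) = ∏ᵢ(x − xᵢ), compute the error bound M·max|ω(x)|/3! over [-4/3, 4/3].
sqrt(3)/729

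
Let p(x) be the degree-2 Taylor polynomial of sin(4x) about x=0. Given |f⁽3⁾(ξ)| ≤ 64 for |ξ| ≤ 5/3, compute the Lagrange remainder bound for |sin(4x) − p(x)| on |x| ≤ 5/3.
4000/81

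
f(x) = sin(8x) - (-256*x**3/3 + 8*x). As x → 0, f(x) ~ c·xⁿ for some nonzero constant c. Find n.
5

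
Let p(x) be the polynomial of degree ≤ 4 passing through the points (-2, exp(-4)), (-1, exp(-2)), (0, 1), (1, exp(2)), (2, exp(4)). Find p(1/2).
(-20*exp(2) + 3 + 5*(-exp(4) + 18 + 12*exp(2))*exp(4))*exp(-4)/128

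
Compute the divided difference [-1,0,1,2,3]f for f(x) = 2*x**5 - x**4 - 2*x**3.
9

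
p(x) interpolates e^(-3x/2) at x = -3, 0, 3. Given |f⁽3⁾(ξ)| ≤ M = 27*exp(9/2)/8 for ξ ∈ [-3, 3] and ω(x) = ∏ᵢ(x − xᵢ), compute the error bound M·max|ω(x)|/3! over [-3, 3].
27*sqrt(3)*exp(9/2)/8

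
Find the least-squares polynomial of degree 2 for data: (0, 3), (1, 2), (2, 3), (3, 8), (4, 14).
104/35 + (-82/35)x + (9/7)x²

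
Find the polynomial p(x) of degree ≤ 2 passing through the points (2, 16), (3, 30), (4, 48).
2*x**2 + 4*x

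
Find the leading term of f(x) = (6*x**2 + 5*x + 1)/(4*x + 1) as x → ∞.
3*x/2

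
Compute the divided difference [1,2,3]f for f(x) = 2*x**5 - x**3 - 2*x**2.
172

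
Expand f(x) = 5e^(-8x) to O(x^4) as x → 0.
5 - 40*x + 160*x**2 - 1280*x**3/3 + O(x**4)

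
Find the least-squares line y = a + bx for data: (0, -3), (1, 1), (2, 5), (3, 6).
a = -12/5, b = 31/10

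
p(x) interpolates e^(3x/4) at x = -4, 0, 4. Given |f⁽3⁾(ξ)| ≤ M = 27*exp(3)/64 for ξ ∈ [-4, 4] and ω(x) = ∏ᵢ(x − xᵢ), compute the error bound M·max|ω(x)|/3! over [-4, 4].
sqrt(3)*exp(3)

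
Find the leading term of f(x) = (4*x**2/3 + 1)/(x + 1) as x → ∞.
4*x/3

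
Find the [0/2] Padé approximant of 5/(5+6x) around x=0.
1/(6*x/5 + 1)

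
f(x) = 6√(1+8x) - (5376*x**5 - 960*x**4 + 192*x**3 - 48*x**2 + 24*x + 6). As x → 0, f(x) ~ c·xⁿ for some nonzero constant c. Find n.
6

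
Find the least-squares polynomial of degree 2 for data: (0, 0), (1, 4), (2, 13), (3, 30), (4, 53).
6/35 + (2/35)x + (23/7)x²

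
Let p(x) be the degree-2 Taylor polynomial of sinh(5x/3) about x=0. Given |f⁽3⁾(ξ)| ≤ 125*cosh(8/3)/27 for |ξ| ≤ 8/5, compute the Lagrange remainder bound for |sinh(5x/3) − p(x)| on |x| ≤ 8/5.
256*cosh(8/3)/81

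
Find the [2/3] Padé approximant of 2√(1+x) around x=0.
(7*x**2/8 + 14*x/5 + 2)/(-x**3/160 + 9*x**2/80 + 9*x/10 + 1)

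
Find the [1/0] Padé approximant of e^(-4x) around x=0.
1 - 4*x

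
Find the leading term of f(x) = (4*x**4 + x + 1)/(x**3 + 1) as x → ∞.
4*x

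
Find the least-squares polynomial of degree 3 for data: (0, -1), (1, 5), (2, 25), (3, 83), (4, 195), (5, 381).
-17/21 + (31/9)x + (-32/21)x² + (29/9)x³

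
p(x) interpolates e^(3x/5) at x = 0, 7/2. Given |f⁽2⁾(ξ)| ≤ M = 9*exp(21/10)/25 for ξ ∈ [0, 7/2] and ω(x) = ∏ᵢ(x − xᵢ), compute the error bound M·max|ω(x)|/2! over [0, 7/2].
441*exp(21/10)/800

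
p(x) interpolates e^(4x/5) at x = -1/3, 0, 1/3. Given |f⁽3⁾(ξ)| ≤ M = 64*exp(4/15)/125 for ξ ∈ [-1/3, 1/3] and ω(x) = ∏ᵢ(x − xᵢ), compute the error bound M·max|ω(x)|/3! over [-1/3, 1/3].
64*sqrt(3)*exp(4/15)/91125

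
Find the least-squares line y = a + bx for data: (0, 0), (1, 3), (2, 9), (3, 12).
a = -3/10, b = 21/5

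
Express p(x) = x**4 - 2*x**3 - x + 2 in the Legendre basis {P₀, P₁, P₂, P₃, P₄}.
(11/5)P₀ + (-11/5)P₁ + (4/7)P₂ + (-4/5)P₃ + (8/35)P₄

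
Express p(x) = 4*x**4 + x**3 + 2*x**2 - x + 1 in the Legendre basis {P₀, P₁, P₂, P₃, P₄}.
(37/15)P₀ + (-2/5)P₁ + (76/21)P₂ + (2/5)P₃ + (32/35)P₄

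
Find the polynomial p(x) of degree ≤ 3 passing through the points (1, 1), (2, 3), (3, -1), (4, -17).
-x**3 + 3*x**2 - 1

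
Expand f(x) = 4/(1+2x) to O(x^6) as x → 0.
4 - 8*x + 16*x**2 - 32*x**3 + 64*x**4 - 128*x**5 + O(x**6)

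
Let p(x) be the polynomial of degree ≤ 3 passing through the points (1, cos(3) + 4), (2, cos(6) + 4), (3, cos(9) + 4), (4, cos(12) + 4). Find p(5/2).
9*cos(9)/16 - cos(12)/16 - cos(3)/16 + 9*cos(6)/16 + 4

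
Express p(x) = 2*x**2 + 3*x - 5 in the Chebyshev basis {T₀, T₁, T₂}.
(-4)T₀ + (3)T₁ + T₂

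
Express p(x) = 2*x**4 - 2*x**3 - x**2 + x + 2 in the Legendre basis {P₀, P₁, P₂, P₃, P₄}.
(31/15)P₀ + (-1/5)P₁ + (10/21)P₂ + (-4/5)P₃ + (16/35)P₄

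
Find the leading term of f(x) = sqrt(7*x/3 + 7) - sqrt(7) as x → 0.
sqrt(7)*x/6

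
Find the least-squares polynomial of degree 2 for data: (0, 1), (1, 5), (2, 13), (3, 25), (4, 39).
29/35 + (96/35)x + (12/7)x²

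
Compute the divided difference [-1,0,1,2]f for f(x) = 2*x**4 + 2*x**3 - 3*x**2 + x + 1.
6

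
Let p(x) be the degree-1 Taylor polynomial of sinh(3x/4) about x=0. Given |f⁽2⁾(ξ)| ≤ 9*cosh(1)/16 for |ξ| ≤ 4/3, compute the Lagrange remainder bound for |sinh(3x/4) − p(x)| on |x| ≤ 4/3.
cosh(1)/2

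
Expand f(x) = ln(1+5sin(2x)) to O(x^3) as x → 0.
10*x - 50*x**2 + O(x**3)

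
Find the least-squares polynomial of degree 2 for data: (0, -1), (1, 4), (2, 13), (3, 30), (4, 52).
-4/5 + (6/5)x + (3)x²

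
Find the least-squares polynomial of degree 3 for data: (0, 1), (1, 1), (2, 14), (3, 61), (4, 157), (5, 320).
8/7 + (-13/6)x + (-39/28)x² + (35/12)x³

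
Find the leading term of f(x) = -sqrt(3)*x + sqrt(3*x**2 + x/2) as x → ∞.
sqrt(3)/12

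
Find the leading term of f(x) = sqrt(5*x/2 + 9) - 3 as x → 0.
5*x/12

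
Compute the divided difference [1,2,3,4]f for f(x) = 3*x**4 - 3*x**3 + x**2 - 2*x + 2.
27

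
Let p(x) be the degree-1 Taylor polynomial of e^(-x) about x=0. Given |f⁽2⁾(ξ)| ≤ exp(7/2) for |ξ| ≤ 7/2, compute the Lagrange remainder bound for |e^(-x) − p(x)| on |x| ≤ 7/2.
49*exp(7/2)/8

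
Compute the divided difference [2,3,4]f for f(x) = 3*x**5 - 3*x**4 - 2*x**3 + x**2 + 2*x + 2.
673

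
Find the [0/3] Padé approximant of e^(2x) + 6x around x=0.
1/(-1444*x**3/3 + 62*x**2 - 8*x + 1)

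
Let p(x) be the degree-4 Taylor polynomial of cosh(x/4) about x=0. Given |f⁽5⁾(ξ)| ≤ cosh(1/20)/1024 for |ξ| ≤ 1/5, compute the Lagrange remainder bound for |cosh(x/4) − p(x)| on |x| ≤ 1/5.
cosh(1/20)/384000000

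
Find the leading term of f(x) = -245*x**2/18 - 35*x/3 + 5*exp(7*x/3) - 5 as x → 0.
1715*x**3/162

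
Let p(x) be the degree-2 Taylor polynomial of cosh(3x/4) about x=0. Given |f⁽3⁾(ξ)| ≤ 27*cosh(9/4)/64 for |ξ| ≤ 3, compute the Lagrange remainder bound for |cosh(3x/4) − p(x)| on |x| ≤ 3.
243*cosh(9/4)/128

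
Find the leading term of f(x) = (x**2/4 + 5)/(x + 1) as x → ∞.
x/4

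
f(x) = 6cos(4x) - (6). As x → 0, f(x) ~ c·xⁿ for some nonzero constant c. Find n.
2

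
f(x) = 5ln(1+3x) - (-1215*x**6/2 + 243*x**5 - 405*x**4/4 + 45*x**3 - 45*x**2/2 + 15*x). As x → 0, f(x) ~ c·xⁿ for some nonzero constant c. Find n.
7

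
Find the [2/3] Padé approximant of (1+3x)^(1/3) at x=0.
(7*x**2/2 + 4*x + 1)/(-x**3/6 + 3*x**2/2 + 3*x + 1)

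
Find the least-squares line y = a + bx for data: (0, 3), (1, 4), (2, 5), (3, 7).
a = 14/5, b = 13/10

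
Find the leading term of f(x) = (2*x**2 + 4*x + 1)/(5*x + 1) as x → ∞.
2*x/5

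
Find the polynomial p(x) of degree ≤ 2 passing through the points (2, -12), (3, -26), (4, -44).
-2*x**2 - 4*x + 4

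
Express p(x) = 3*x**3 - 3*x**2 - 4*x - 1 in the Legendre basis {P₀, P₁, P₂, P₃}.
(-2)P₀ + (-11/5)P₁ + (-2)P₂ + (6/5)P₃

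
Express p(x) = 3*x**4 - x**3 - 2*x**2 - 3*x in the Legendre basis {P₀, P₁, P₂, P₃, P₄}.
(-1/15)P₀ + (-18/5)P₁ + (8/21)P₂ + (-2/5)P₃ + (24/35)P₄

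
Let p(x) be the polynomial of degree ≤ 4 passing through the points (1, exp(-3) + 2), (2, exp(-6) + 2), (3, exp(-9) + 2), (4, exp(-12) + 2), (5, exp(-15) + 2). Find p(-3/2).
(-8580*exp(9) - 5460*exp(3) + 1155 + 10010*exp(6) + 3003*exp(12) + 256*exp(15))*exp(-15)/128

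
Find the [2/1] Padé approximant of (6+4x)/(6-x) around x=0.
(2*x/3 + 1)/(1 - x/6)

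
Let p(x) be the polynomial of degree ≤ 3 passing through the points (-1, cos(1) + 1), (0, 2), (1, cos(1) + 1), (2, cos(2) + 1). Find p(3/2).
5*cos(2)/16 + cos(1) + 11/16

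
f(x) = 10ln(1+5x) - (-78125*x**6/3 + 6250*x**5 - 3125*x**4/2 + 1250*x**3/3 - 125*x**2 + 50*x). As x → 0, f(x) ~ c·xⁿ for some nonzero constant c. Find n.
7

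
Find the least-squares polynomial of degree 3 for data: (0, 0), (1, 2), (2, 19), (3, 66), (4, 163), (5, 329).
-1/6 + (559/252)x + (-215/84)x² + (55/18)x³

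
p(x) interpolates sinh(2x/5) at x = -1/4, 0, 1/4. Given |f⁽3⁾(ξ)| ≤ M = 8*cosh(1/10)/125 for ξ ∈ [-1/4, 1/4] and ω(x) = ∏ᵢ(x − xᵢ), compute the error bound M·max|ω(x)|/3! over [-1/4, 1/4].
sqrt(3)*cosh(1/10)/27000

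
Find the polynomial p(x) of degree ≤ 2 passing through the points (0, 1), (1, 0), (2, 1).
x**2 - 2*x + 1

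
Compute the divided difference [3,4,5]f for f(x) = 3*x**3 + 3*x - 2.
36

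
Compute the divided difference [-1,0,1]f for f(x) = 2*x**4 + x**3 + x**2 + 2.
3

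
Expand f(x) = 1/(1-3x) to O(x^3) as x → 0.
1 + 3*x + 9*x**2 + O(x**3)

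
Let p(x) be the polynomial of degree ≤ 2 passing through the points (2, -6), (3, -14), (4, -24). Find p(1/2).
9/4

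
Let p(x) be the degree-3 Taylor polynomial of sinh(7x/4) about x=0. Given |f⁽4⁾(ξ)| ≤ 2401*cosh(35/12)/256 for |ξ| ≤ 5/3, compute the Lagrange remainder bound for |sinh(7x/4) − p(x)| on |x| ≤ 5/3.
1500625*cosh(35/12)/497664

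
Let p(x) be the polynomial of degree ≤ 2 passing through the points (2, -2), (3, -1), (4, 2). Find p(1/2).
1/4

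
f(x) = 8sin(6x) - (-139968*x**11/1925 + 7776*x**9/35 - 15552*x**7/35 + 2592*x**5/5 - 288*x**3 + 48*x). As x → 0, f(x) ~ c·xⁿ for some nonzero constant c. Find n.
13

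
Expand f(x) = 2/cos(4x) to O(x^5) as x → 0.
2 + 16*x**2 + 320*x**4/3 + O(x**5)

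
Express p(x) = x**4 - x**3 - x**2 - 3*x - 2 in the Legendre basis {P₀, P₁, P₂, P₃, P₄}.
(-32/15)P₀ + (-18/5)P₁ + (-2/21)P₂ + (-2/5)P₃ + (8/35)P₄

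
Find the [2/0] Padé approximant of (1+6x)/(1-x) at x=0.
7*x**2 + 7*x + 1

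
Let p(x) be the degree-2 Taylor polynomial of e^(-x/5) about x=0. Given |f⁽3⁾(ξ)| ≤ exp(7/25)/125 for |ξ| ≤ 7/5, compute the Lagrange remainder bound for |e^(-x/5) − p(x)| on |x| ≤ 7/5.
343*exp(7/25)/93750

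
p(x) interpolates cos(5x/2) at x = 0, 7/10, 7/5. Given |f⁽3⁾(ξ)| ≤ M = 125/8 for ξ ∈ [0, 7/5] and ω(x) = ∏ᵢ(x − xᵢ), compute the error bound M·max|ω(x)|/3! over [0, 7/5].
343*sqrt(3)/1728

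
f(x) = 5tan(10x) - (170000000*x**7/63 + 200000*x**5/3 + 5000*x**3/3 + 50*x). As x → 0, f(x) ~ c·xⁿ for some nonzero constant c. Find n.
9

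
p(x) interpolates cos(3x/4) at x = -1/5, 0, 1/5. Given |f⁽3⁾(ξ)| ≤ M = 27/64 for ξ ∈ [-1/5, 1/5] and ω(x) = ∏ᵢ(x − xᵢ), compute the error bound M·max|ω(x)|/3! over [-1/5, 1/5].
sqrt(3)/8000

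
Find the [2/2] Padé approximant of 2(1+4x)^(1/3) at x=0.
(224*x**2/27 + 28*x/3 + 2)/(40*x**2/27 + 10*x/3 + 1)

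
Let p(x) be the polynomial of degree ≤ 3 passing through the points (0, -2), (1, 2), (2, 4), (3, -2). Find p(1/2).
-1/8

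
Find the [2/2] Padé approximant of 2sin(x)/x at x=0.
(2 - 7*x**2/30)/(x**2/20 + 1)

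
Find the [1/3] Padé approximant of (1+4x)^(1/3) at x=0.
(10*x/3 + 1)/(64*x**3/81 - 8*x**2/9 + 2*x + 1)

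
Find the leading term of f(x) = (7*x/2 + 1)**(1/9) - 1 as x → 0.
7*x/18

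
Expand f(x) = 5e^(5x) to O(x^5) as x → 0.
5 + 25*x + 125*x**2/2 + 625*x**3/6 + 3125*x**4/24 + O(x**5)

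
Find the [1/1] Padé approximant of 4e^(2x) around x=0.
(4*x + 4)/(1 - x)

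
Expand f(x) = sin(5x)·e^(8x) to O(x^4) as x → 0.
5*x + 40*x**2 + 835*x**3/6 + O(x**4)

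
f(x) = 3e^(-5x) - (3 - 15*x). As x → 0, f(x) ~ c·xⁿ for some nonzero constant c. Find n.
2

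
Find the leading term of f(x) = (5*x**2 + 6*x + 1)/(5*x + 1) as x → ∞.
x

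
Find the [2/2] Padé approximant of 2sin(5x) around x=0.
10*x/(25*x**2/6 + 1)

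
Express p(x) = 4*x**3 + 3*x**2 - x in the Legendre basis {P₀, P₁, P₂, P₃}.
P₀ + (7/5)P₁ + (2)P₂ + (8/5)P₃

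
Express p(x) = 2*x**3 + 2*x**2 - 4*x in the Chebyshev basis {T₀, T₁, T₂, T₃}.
T₀ + (-5/2)T₁ + T₂ + (1/2)T₃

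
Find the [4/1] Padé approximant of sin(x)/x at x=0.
x**4/120 - x**2/6 + 1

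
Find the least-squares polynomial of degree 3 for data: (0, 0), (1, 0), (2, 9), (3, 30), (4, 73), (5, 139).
1/126 + (-1669/756)x + (347/252)x² + (25/27)x³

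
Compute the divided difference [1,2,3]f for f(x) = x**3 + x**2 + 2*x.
7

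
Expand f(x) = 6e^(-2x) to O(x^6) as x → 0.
6 - 12*x + 12*x**2 - 8*x**3 + 4*x**4 - 8*x**5/5 + O(x**6)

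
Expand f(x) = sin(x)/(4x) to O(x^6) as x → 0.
1/4 - x**2/24 + x**4/480 + O(x**6)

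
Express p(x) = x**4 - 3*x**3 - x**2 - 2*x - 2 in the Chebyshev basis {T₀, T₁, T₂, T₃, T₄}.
(-17/8)T₀ + (-17/4)T₁ + (-3/4)T₃ + (1/8)T₄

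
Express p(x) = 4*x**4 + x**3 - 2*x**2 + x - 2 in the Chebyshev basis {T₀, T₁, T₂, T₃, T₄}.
(-3/2)T₀ + (7/4)T₁ + T₂ + (1/4)T₃ + (1/2)T₄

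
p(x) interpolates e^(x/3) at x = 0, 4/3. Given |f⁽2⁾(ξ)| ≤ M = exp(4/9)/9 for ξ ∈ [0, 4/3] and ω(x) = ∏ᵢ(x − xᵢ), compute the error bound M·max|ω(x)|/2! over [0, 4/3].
2*exp(4/9)/81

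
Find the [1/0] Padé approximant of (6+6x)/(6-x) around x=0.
7*x/6 + 1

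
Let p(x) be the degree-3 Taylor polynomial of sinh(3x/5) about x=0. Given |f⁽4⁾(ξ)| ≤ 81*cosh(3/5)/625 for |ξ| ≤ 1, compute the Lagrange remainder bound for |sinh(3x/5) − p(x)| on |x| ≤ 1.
27*cosh(3/5)/5000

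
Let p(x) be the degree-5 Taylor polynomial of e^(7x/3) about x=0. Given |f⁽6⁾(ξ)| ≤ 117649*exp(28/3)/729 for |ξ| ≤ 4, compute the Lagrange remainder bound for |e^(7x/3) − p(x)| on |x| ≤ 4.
30118144*exp(28/3)/32805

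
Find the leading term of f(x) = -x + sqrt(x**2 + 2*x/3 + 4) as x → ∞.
1/3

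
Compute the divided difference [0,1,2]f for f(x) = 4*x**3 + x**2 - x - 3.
13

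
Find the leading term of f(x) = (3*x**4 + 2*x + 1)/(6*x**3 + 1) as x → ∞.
x/2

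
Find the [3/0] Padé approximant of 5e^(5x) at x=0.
625*x**3/6 + 125*x**2/2 + 25*x + 5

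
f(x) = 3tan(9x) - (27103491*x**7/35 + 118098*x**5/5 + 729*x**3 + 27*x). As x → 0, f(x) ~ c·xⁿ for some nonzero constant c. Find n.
9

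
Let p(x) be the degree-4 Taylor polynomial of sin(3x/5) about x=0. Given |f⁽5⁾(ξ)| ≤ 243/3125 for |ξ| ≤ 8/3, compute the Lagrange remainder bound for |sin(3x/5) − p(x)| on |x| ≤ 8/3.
4096/46875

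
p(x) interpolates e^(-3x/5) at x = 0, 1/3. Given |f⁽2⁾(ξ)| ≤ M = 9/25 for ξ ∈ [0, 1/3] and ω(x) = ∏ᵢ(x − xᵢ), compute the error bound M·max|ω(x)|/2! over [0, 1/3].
1/200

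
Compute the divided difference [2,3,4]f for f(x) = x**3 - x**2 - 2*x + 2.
8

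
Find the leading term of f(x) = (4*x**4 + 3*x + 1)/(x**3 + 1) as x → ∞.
4*x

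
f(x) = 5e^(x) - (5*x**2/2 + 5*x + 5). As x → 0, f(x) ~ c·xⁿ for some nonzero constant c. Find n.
3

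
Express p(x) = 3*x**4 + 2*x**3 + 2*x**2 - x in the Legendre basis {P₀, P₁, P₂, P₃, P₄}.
(19/15)P₀ + (1/5)P₁ + (64/21)P₂ + (4/5)P₃ + (24/35)P₄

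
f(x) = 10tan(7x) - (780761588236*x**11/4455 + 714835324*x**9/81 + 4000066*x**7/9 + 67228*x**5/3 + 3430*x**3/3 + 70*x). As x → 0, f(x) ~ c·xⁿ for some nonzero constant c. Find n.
13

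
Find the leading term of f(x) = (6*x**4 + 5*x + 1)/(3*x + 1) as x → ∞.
2*x**3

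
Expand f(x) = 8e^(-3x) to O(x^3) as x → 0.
8 - 24*x + 36*x**2 + O(x**3)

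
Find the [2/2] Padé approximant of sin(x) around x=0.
x/(x**2/6 + 1)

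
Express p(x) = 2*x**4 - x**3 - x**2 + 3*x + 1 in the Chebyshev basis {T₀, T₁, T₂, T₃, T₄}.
(5/4)T₀ + (9/4)T₁ + (1/2)T₂ + (-1/4)T₃ + (1/4)T₄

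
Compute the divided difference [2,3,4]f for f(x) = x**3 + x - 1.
9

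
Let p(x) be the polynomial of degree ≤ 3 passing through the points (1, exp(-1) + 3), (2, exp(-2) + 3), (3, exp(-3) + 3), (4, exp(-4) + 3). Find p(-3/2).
(-495*exp(2) - 105 + 385*e + 48*exp(4) + 231*exp(3))*exp(-4)/16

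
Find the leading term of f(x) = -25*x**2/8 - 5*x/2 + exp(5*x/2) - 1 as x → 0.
125*x**3/48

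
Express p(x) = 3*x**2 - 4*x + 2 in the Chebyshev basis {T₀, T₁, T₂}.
(7/2)T₀ + (-4)T₁ + (3/2)T₂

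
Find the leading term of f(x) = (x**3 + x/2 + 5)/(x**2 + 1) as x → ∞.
x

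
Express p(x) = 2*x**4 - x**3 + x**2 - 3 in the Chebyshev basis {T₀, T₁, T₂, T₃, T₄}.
(-7/4)T₀ + (-3/4)T₁ + (3/2)T₂ + (-1/4)T₃ + (1/4)T₄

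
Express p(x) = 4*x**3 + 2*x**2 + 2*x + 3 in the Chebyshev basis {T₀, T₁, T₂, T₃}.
(4)T₀ + (5)T₁ + T₂ + T₃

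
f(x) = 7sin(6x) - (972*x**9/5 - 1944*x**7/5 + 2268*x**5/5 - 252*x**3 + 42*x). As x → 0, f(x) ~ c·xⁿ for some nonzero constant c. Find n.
11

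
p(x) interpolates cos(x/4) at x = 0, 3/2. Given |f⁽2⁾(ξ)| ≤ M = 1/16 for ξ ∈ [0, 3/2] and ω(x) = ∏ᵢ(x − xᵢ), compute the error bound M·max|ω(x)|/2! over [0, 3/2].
9/512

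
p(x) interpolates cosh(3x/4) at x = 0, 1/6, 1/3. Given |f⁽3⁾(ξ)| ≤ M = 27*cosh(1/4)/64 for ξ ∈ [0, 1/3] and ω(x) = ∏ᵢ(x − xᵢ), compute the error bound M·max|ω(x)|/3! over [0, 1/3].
sqrt(3)*cosh(1/4)/13824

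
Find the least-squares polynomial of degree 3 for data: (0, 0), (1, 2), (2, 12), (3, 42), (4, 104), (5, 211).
-2/63 + (881/378)x + (-569/252)x² + (221/108)x³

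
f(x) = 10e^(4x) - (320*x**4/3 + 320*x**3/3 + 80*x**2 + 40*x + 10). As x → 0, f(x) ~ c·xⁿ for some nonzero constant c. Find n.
5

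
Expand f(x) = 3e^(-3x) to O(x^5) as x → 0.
3 - 9*x + 27*x**2/2 - 27*x**3/2 + 81*x**4/8 + O(x**5)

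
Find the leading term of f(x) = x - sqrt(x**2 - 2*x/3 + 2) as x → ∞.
1/3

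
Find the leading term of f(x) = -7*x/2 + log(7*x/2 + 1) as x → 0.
-49*x**2/8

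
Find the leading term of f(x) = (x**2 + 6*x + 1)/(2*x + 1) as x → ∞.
x/2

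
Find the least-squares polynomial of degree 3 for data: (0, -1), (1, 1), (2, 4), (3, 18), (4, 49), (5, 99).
-5/7 + (15/14)x + (-17/14)x² + x³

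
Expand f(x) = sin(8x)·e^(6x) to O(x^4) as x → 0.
8*x + 48*x**2 + 176*x**3/3 + O(x**4)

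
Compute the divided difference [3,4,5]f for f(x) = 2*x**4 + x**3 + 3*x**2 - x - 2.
209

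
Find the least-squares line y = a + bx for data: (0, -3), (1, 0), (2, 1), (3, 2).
a = -12/5, b = 8/5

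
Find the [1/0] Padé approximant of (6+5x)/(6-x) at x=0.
x + 1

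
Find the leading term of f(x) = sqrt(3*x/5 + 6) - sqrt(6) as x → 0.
sqrt(6)*x/20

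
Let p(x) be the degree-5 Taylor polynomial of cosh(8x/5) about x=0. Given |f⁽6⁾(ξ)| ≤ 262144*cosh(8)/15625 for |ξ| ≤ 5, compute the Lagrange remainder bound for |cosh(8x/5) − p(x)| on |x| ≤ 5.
16384*cosh(8)/45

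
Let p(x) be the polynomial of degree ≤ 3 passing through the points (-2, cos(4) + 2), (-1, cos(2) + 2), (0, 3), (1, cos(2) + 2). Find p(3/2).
7*cos(2)/2 - 3/16 - 5*cos(4)/16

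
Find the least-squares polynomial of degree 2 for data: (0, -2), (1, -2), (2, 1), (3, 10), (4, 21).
-2 + (-11/5)x + (2)x²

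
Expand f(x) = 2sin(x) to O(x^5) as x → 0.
2*x - x**3/3 + O(x**5)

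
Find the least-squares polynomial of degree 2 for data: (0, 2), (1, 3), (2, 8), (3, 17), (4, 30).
2 - x + (2)x²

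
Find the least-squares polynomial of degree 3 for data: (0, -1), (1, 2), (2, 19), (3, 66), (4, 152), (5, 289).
-103/126 + (-1469/756)x + (547/252)x² + (53/27)x³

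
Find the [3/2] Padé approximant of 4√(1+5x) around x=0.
(125*x**3/8 + 225*x**2/4 + 30*x + 4)/(75*x**2/16 + 5*x + 1)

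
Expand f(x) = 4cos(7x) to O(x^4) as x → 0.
4 - 98*x**2 + O(x**4)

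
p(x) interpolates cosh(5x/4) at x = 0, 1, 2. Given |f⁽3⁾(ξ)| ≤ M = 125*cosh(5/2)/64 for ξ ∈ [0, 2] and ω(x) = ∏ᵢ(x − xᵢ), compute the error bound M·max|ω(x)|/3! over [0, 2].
125*sqrt(3)*cosh(5/2)/1728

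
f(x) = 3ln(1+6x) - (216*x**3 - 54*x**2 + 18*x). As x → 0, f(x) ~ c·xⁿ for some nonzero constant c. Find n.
4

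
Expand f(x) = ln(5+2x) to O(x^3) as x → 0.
log(5) + 2*x/5 - 2*x**2/25 + O(x**3)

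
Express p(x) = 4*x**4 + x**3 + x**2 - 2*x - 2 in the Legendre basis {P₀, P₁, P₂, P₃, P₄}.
(-13/15)P₀ + (-7/5)P₁ + (62/21)P₂ + (2/5)P₃ + (32/35)P₄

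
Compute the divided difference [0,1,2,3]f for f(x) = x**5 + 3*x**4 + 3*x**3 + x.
46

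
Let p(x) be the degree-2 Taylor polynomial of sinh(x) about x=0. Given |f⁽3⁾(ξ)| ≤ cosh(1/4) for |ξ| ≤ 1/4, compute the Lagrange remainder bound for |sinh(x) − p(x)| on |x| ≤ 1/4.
cosh(1/4)/384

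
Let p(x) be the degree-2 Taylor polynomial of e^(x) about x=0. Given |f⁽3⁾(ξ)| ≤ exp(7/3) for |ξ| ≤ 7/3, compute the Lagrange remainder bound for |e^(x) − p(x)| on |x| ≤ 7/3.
343*exp(7/3)/162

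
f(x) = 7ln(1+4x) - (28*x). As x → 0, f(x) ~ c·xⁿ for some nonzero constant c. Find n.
2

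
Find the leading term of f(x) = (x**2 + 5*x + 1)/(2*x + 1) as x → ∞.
x/2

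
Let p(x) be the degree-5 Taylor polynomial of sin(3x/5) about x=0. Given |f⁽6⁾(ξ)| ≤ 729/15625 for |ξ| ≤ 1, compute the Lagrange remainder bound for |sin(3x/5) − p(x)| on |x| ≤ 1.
81/1250000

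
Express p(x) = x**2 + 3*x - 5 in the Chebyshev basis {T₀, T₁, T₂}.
(-9/2)T₀ + (3)T₁ + (1/2)T₂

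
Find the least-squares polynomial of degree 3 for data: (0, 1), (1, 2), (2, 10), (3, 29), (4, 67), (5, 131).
55/63 + (178/189)x + (-125/252)x² + (119/108)x³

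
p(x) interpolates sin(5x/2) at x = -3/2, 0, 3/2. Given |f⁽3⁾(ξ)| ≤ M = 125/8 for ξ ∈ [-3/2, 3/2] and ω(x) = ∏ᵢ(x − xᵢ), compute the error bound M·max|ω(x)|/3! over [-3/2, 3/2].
125*sqrt(3)/64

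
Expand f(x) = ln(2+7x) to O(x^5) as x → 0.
log(2) + 7*x/2 - 49*x**2/8 + 343*x**3/24 - 2401*x**4/64 + O(x**5)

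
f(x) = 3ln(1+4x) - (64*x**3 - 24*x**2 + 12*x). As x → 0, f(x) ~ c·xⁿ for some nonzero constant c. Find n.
4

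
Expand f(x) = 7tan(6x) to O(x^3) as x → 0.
42*x + O(x**3)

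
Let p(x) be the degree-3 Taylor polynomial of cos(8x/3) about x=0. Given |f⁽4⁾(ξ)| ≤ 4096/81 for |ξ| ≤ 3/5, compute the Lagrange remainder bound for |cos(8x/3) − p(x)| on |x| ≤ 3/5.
512/1875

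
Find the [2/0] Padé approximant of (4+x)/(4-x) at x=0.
x**2/8 + x/2 + 1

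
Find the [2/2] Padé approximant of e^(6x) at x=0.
(3*x**2 + 3*x + 1)/(3*x**2 - 3*x + 1)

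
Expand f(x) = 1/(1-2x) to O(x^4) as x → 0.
1 + 2*x + 4*x**2 + 8*x**3 + O(x**4)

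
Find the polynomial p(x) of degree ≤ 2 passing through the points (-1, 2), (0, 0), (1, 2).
2*x**2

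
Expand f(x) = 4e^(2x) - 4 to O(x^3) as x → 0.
8*x + 8*x**2 + O(x**3)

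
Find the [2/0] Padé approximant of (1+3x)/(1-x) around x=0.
4*x**2 + 4*x + 1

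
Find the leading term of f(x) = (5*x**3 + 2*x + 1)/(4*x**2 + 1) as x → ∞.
5*x/4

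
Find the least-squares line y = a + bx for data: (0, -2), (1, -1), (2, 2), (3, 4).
a = -12/5, b = 21/10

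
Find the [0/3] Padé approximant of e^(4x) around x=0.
1/(-32*x**3/3 + 8*x**2 - 4*x + 1)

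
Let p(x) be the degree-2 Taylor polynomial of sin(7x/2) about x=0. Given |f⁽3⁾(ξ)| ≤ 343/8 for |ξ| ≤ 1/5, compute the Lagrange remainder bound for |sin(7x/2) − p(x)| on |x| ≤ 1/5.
343/6000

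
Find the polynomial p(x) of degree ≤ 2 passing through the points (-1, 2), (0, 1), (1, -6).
-3*x**2 - 4*x + 1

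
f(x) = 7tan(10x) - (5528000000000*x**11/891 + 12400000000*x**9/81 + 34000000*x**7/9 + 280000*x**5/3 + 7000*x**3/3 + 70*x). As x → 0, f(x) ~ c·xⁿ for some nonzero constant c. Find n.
13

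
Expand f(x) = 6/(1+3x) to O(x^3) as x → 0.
6 - 18*x + 54*x**2 + O(x**3)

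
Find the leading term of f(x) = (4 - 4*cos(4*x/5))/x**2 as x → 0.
32/25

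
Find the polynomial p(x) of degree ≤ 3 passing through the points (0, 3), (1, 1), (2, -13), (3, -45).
-x**3 - 3*x**2 + 2*x + 3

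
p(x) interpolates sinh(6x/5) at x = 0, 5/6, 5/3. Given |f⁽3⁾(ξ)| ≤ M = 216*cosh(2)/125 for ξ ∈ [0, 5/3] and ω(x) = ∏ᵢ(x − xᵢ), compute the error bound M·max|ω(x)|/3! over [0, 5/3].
sqrt(3)*cosh(2)/27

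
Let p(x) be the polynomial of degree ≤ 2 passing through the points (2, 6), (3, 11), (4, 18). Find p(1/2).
9/4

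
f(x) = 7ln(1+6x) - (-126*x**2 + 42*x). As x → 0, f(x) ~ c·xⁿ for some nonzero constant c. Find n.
3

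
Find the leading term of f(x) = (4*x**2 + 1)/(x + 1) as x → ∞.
4*x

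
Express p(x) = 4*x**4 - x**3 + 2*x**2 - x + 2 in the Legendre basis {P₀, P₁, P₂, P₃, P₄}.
(52/15)P₀ + (-8/5)P₁ + (76/21)P₂ + (-2/5)P₃ + (32/35)P₄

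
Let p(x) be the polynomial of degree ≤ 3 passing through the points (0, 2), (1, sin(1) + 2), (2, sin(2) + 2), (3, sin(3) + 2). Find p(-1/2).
-35*sin(1)/16 - 5*sin(3)/16 + 21*sin(2)/16 + 2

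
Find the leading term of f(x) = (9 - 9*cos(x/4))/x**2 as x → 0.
9/32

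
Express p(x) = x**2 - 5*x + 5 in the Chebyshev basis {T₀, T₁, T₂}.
(11/2)T₀ + (-5)T₁ + (1/2)T₂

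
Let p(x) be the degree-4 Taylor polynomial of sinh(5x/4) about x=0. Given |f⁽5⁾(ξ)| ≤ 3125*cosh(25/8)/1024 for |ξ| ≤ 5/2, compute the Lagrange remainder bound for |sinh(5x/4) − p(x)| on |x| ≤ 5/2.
1953125*cosh(25/8)/786432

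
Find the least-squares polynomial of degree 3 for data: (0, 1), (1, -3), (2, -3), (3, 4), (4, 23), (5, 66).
44/63 + (-277/189)x + (-613/252)x² + (115/108)x³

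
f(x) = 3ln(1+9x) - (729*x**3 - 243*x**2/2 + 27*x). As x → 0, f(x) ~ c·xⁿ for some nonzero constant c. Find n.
4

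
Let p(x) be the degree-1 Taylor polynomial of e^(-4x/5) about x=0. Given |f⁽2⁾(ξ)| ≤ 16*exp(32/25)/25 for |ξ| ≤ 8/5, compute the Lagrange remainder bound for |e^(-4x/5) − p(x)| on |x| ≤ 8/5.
512*exp(32/25)/625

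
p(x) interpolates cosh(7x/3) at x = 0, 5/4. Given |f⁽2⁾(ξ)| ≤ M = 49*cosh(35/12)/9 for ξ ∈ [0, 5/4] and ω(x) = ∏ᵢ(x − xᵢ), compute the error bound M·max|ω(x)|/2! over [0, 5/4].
1225*cosh(35/12)/1152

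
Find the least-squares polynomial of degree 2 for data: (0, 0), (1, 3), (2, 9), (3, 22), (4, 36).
-2/35 + (57/70)x + (29/14)x²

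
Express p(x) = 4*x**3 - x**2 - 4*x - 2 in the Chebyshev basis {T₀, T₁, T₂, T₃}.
(-5/2)T₀ - T₁ + (-1/2)T₂ + T₃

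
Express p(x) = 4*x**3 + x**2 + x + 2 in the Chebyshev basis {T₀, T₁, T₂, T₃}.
(5/2)T₀ + (4)T₁ + (1/2)T₂ + T₃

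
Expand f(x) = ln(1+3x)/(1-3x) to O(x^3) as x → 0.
3*x + 9*x**2/2 + O(x**3)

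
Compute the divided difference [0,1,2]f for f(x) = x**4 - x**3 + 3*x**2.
7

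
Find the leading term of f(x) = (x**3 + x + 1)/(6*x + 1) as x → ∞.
x**2/6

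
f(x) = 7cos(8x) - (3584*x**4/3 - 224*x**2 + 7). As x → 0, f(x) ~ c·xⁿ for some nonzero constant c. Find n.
6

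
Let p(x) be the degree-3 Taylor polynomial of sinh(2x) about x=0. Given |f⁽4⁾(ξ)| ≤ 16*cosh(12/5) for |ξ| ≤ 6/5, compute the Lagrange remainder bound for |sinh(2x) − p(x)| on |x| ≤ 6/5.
864*cosh(12/5)/625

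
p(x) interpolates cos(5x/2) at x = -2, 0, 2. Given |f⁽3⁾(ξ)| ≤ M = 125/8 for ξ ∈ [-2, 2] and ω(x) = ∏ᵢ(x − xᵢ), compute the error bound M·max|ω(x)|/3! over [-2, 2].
125*sqrt(3)/27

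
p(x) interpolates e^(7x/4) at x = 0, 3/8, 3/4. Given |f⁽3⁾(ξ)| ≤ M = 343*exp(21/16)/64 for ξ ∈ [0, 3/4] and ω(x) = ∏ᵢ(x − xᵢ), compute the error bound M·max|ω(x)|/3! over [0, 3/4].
343*sqrt(3)*exp(21/16)/32768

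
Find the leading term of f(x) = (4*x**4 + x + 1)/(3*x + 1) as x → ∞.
4*x**3/3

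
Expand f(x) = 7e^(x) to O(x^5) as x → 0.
7 + 7*x + 7*x**2/2 + 7*x**3/6 + 7*x**4/24 + O(x**5)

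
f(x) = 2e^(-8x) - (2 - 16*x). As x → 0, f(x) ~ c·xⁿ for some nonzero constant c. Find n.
2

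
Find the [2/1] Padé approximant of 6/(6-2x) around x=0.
1/(1 - x/3)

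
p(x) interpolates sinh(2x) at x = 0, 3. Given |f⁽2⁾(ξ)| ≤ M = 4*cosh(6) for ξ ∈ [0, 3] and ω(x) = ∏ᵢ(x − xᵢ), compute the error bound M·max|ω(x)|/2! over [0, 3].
9*cosh(6)/2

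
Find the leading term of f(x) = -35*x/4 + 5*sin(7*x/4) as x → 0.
-1715*x**3/384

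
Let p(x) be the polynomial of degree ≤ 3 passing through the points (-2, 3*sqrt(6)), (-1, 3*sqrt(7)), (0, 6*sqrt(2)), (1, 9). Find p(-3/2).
-15*sqrt(2)/8 + 9/16 + 15*sqrt(6)/16 + 45*sqrt(7)/16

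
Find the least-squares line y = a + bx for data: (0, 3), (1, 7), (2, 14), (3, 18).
a = 27/10, b = 26/5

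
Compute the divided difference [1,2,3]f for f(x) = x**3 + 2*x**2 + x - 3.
8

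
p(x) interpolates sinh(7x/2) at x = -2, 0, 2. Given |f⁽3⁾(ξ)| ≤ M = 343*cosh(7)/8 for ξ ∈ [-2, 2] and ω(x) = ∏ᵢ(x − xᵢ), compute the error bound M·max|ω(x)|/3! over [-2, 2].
343*sqrt(3)*cosh(7)/27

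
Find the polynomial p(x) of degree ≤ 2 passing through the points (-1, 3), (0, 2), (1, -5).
-3*x**2 - 4*x + 2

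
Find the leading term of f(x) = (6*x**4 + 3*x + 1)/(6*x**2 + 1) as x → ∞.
x**2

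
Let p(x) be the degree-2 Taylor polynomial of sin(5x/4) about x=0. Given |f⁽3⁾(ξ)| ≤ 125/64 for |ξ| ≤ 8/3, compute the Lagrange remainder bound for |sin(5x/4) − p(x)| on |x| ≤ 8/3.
500/81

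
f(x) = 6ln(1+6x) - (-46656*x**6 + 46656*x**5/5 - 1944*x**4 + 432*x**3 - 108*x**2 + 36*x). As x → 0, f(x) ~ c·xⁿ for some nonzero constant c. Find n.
7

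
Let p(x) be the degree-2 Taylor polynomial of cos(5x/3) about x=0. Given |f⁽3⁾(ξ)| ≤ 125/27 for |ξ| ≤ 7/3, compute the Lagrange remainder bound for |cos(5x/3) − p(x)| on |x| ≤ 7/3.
42875/4374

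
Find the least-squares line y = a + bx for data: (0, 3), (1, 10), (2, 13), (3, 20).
a = 17/5, b = 27/5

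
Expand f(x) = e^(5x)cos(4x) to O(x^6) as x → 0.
1 + 5*x + 9*x**2/2 - 115*x**3/6 - 1519*x**4/24 - 2095*x**5/24 + O(x**6)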